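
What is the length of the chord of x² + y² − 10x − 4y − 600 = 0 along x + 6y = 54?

From the line, y = (54 − x)/6. Substituting:
37x² − 444x − 19980 = 0  ⟹  x² − 12x − 540 = 0
x = 30 or x = −18, giving (30, 4) and (−18, 12).
|(30, 4) − (−18, 12)| = √((48)² + (−8)²) = 8√37.

8√37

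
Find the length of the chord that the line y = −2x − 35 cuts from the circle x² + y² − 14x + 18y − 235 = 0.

6√5

Substitute y = −2x − 35:
5x² + 90x + 360 = 0  ⟹  x² + 18x + 72 = 0
x = −6 or x = −12, giving (−6, −23) and (−12, −11).
|(−6, −23) − (−12, −11)| = √((6)² + (−12)²) = 6√5.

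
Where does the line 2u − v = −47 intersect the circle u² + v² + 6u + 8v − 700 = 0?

Substitute v = 2u + 47:
5u² + 210u + 1885 = 0  ⟹  u² + 42u + 377 = 0
u = −13 or u = −29, giving (−13, 21) and (−29, −11).

(−29, −11) and (−13, 21)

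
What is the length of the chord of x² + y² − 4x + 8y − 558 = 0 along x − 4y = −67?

6√17

The distance from (2, −4) to the line is 85/√17, and r² = 578.
Chord = 2√(r² − d²) = 2·√(153) = 6√17.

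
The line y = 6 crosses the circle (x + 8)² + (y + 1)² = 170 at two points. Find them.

(−19, 6) and (3, 6)

Express y = 6 and substitute into the circle:
x² + 16x − 57 = 0
x = 3 or x = −19, giving (3, 6) and (−19, 6).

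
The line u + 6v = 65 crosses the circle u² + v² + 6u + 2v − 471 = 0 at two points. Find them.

(−19, 14) and (17, 8)

Express v = (65 − u)/6 and substitute into the circle:
37u² + 74u − 11951 = 0  ⟹  u² + 2u − 323 = 0
u = 17 or u = −19, giving (17, 8) and (−19, 14).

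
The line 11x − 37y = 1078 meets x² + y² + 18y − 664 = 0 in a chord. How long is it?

√1490

From the line, y = (−1078 + 11x)/37. Substituting:
1490x² − 16390x − 464880 = 0  ⟹  x² − 11x − 312 = 0
x = 24 or x = −13, giving (24, −22) and (−13, −33).
Chord length = distance between (24, −22) and (−13, −33) = √1490 = √1490.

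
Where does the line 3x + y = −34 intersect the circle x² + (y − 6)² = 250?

(−15, 11) and (−9, −7)

From the line, y = −3x − 34. Substituting:
10x² + 240x + 1350 = 0  ⟹  x² + 24x + 135 = 0
x = −9 or x = −15, giving (−9, −7) and (−15, 11).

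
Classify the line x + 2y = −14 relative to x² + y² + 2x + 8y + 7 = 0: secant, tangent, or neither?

Substituting the line into the circle gives 5x² + 20x = 0.
Δ = 400 − 0 = 400.
Two real roots: the line is a secant.

secant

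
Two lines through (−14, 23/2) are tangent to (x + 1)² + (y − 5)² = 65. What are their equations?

7x + 4y = −52 and x − 8y = −106

Write the tangent as mx − y + (23/2 − m·(−14)) = 0 and set its distance from the centre to √65:
(13m − (−13/2))² = 65(m² + 1)
32m² + 52m − 7 = 0, so m = −7/4 or m = 1/8.
With m = −7/4: 7x + 4y = −52. With m = 1/8: x − 8y = −106.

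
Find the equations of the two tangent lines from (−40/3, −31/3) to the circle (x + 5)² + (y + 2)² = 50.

A line y − (−31/3) = m(x − (−40/3)) is tangent when its distance from (−5, −2) is 5√2:
[m·(25/3) − (25/3)]² = 50(m² + 1)
7m² − 50m + 7 = 0, so m = 7 or m = 1/7.
Through (−40/3, −31/3) these give 7x − y = −83 and x − 7y = 59.

7x − y = −83 and x − 7y = 59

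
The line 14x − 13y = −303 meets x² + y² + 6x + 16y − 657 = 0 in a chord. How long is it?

2√365

Centre (−3, −8), r² = 730. Perpendicular distance d from centre to line = |365| / √365 = 365/√365.
Half the chord is √(r² − d²) = √(365), so the full chord is 2√365.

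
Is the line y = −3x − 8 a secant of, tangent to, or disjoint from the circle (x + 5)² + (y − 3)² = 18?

Centre (−5, 3), r² = 18. Distance² from centre to line = (−4)²/10 = 8/5.
Since d² < r², the line cuts the circle twice.

secant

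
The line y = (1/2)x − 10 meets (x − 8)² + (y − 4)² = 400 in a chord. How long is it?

16√5

The distance from (8, 4) to the line is 20/√5, and r² = 400.
Chord = 2√(r² − d²) = 2·√(320) = 16√5.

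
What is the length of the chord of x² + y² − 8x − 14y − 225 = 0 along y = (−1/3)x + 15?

10√10

Substitute y = (45 − x)/3:
10x² − 120x − 1890 = 0  ⟹  x² − 12x − 189 = 0
x = 21 or x = −9, giving (21, 8) and (−9, 18).
|(21, 8) − (−9, 18)| = √((30)² + (−10)²) = 10√10.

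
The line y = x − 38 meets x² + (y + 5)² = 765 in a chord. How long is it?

Express y = x − 38 and substitute into the circle:
2x² − 66x + 324 = 0  ⟹  x² − 33x + 162 = 0
x = 27 or x = 6, giving (27, −11) and (6, −32).
|(27, −11) − (6, −32)| = √((21)² + (21)²) = 21√2.

21√2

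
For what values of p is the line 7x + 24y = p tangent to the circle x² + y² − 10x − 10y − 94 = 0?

p = −145 or p = 455

Tangency holds when the distance from the centre (5, 5) to the line equals the radius 12:
|7·5 + 24·5 − p| / √625 = 12
|p − (155)| = 12·25, so p = 455 or p = −145.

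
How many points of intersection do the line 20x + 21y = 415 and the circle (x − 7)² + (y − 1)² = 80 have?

2

Centre (7, 1), r² = 80. Distance² from centre to line = (−254)²/841 = 64516/841.
Since d² < r², the line cuts the circle twice.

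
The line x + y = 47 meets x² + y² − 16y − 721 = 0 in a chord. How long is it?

7√2

Centre (0, 8), r² = 785. Perpendicular distance d from centre to line = |−39| / √2 = 39/√2.
Half the chord is √(r² − d²) = √(49/2), so the full chord is 7√2.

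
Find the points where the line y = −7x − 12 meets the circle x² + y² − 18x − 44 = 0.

(−2, 2) and (−1, −5)

Express y = −7x − 12 and substitute into the circle:
50x² + 150x + 100 = 0  ⟹  x² + 3x + 2 = 0
x = −1 or x = −2, giving (−1, −5) and (−2, 2).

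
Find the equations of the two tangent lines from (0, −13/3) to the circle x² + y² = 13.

2x − 3y = 13 and 2x + 3y = −13

Let a tangent through (0, −13/3) have slope m. Its distance from (0, 0) must equal √13:
[m·(0) − (13/3)]² = 13(m² + 1)
9m² − 4 = 0, so m = 2/3 or m = −2/3.
Through (0, −13/3) these give 2x − 3y = 13 and 2x + 3y = −13.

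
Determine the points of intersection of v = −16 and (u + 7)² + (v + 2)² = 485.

From the line, v = −16. Substituting:
u² + 14u − 240 = 0
u = 10 or u = −24, giving (10, −16) and (−24, −16).

(−24, −16) and (10, −16)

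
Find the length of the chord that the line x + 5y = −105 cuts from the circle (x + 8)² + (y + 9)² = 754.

From the line, y = (−105 − x)/5. Substituting:
26x² + 520x − 13650 = 0  ⟹  x² + 20x − 525 = 0
x = 15 or x = −35, giving (15, −24) and (−35, −14).
Chord length = distance between (15, −24) and (−35, −14) = √2600 = 10√26.

10√26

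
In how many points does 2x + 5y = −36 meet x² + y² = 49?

Substituting the line into the circle gives 29x² + 144x + 71 = 0.
Discriminant = (144)² − 4·29·(71) = 12500 > 0.
Two real roots: the line is a secant.

2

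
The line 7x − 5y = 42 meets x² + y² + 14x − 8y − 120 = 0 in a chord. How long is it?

From the line, y = (−42 + 7x)/5. Substituting:
74x² − 518x + 444 = 0  ⟹  x² − 7x + 6 = 0
x = 6 or x = 1, giving (6, 0) and (1, −7).
|(6, 0) − (1, −7)| = √((5)² + (7)²) = √74.

√74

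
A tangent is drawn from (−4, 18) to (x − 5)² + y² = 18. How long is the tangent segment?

3√43

Centre (5, 0), r² = 18. |PO|² = (−9)² + (18)² = 405.
Power of the point: PT² = |PO|² − r² = 387, so PT = 3√43.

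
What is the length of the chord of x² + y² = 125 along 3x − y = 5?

7√10

Substitute y = 3x − 5:
10x² − 30x − 100 = 0  ⟹  x² − 3x − 10 = 0
x = 5 or x = −2, giving (5, 10) and (−2, −11).
Chord length = distance between (5, 10) and (−2, −11) = √490 = 7√10.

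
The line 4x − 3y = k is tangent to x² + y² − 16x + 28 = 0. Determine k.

k = 2 or k = 62

For a tangent, require d(centre, line) = r = 6.
|4·8 − 3·0 − k| / √25 = 6
|k − (32)| = 6·5, so k = 62 or k = 2.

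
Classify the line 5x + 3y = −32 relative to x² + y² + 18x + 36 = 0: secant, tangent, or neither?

secant

Substituting the line into the circle gives 34x² + 482x + 1348 = 0.
Discriminant = (482)² − 4·34·(1348) = 48996 > 0.
Two real roots: the line is a secant.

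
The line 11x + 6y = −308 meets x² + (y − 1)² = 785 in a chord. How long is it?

2√157

From the line, y = (−308 − 11x)/6. Substituting:
157x² + 6908x + 70336 = 0  ⟹  x² + 44x + 448 = 0
x = −16 or x = −28, giving (−16, −22) and (−28, 0).
|(−16, −22) − (−28, 0)| = √((12)² + (−22)²) = 2√157.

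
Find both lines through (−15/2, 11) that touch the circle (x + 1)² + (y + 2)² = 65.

Write the tangent as mx − y + (11 − m·(−15/2)) = 0 and set its distance from the centre to √65:
[m·(13/2) − (−13)]² = 65(m² + 1)
7m² − 52m − 32 = 0, so m = 8 or m = −4/7.
With m = 8: 8x − y = −71. With m = −4/7: 4x + 7y = 47.

8x − y = −71 and 4x + 7y = 47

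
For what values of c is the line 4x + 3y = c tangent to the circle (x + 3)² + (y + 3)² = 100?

For a tangent, require d(centre, line) = r = 10.
|4·(−3) + 3·(−3) − c| / √25 = 10
|c − (−21)| = 10·5, so c = 29 or c = −71.

c = −71 or c = 29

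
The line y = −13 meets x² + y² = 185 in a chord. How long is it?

Substitute y = −13:
x² − 16 = 0
x = 4 or x = −4, giving (4, −13) and (−4, −13).
Chord length = distance between (4, −13) and (−4, −13) = √64 = 8.

8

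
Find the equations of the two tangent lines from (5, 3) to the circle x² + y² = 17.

A line y − (3) = m(x − (5)) is tangent when its distance from (0, 0) is √17:
[m·(−5) − (−3)]² = 17(m² + 1)
4m² − 15m − 4 = 0, so m = −1/4 or m = 4.
With m = −1/4: x + 4y = 17. With m = 4: 4x − y = 17.

x + 4y = 17 and 4x − y = 17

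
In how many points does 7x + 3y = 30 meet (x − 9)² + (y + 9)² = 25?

d² = (7·9 + 3·(−9) − (30))²/58 = 18/29; r² = 25.
Since d² < r², the line cuts the circle twice.

2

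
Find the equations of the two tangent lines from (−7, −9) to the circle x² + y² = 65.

Write the tangent as mx − y + (−9 − m·(−7)) = 0 and set its distance from the centre to √65:
(7m − (9))² = 65(m² + 1)
8m² + 63m − 8 = 0, so m = −8 or m = 1/8.
Through (−7, −9) these give 8x + y = −65 and x − 8y = 65.

8x + y = −65 and x − 8y = 65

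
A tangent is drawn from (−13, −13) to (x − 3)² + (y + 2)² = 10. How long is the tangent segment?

Centre (3, −2), r² = 10. |PO|² = (−16)² + (−11)² = 377.
By the tangent–radius right angle, tangent length = √(|PO|² − r²) = √367.

√367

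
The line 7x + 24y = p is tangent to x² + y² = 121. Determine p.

For a tangent, require d(centre, line) = r = 11.
|7·0 + 24·0 − p| / √625 = 11
|p| = 11·25, so p = 275 or p = −275.

p = −275 or p = 275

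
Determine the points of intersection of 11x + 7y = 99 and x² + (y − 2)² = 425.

(−5, 22) and (16, −11)

Substitute y = (99 − 11x)/7:
170x² − 1870x − 13600 = 0  ⟹  x² − 11x − 80 = 0
x = 16 or x = −5, giving (16, −11) and (−5, 22).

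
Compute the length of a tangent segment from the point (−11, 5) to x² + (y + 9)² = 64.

√253

The centre is (0, −9) and r = 8. The square of the distance from P to the centre is 121 + 196 = 317.
The tangent meets the radius at right angles, so tangent² = |PO|² − r² = 317 − 64 = 253.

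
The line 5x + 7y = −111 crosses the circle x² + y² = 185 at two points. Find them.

(−11, −8) and (−4, −13)

Express y = (−111 − 5x)/7 and substitute into the circle:
74x² + 1110x + 3256 = 0  ⟹  x² + 15x + 44 = 0
x = −4 or x = −11, giving (−4, −13) and (−11, −8).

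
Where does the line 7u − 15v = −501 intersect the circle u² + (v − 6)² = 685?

Substitute v = (501 + 7u)/15:
274u² + 5754u + 14796 = 0  ⟹  u² + 21u + 54 = 0
u = −3 or u = −18, giving (−3, 32) and (−18, 25).

(−18, 25) and (−3, 32)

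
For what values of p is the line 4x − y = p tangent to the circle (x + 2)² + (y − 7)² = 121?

The line touches the circle iff its distance from (−2, 7) is 11:
|4·(−2) − 1·7 − p| / √17 = 11
|p − (−15)| = 11√17.

p = −15 ± 11√17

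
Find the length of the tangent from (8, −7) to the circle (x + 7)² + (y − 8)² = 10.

2√110

The centre is (−7, 8) and r = √10. The square of the distance from P to the centre is 225 + 225 = 450.
By the tangent–radius right angle, tangent length = √(|PO|² − r²) = √440 = 2√110.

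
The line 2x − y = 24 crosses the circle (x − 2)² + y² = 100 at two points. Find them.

(8, −8) and (12, 0)

From the line, y = 2x − 24. Substituting:
5x² − 100x + 480 = 0  ⟹  x² − 20x + 96 = 0
x = 12 or x = 8, giving (12, 0) and (8, −8).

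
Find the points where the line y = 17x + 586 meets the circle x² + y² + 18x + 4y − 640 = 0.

(−35, −9) and (−34, 8)

Substitute y = 17x + 586:
290x² + 20010x + 345100 = 0  ⟹  x² + 69x + 1190 = 0
x = −34 or x = −35, giving (−34, 8) and (−35, −9).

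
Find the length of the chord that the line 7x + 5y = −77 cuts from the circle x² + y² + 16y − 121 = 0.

Substitute y = (−77 − 7x)/5:
74x² + 518x − 3256 = 0  ⟹  x² + 7x − 44 = 0
x = 4 or x = −11, giving (4, −21) and (−11, 0).
Chord length = distance between (4, −21) and (−11, 0) = √666 = 3√74.

3√74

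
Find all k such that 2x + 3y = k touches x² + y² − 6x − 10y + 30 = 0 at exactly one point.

The line touches the circle iff its distance from (3, 5) is 2:
|2·3 + 3·5 − k| / √13 = 2
|k − (21)| = 2√13.

k = 21 ± 2√13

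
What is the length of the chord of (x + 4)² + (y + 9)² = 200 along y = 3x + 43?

The distance from (−4, −9) to the line is 40/√10, and r² = 200.
Half the chord is √(r² − d²) = √(40), so the full chord is 4√10.

4√10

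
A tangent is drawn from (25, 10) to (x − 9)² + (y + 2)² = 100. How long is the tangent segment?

10√3

With centre O = (9, −2), |OP|² = 400 and r² = 100.
Power of the point: PT² = |PO|² − r² = 300, so PT = 10√3.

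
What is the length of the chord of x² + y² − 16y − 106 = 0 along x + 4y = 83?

2√17

Express y = (83 − x)/4 and substitute into the circle:
17x² − 102x − 119 = 0  ⟹  x² − 6x − 7 = 0
x = 7 or x = −1, giving (7, 19) and (−1, 21).
Chord length = distance between (7, 19) and (−1, 21) = √68 = 2√17.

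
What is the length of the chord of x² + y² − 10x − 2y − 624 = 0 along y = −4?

The distance from (5, 1) to the line is 5, and r² = 650.
Chord = 2√(r² − d²) = 2·√(625) = 50.

50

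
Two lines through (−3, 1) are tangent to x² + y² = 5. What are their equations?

A line y − (1) = m(x − (−3)) is tangent when its distance from (0, 0) is √5:
[m·(3) − (−1)]² = 5(m² + 1)
2m² + 3m − 2 = 0, so m = −2 or m = 1/2.
With m = −2: 2x + y = −5. With m = 1/2: x − 2y = −5.

2x + y = −5 and x − 2y = −5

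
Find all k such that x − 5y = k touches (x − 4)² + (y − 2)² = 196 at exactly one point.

Tangency holds when the distance from the centre (4, 2) to the line equals the radius 14:
|1·4 − 5·2 − k| / √26 = 14
|k − (−6)| = 14√26.

k = −6 ± 14√26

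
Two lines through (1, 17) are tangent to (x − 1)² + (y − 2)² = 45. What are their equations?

2x + y = 19 and 2x − y = −15

Let a tangent through (1, 17) have slope m. Its distance from (1, 2) must equal 3√5:
(0m − (−15))² = 45(m² + 1)
m² − 4 = 0, so m = −2 or m = 2.
With m = −2: 2x + y = 19. With m = 2: 2x − y = −15.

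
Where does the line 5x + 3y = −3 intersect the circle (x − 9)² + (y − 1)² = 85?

(0, −1) and (3, −6)

Substitute y = (−3 − 5x)/3:
34x² − 102x = 0  ⟹  x² − 3x = 0
x = 3 or x = 0, giving (3, −6) and (0, −1).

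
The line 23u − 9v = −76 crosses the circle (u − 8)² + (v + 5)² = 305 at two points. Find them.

Substitute v = (76 + 23u)/9:
610u² + 4270u − 4880 = 0  ⟹  u² + 7u − 8 = 0
u = 1 or u = −8, giving (1, 11) and (−8, −12).

(−8, −12) and (1, 11)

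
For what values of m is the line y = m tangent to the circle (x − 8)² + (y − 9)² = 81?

The line touches the circle iff its distance from (8, 9) is 9:
|0·8 + 1·9 − m| / √1 = 9
|m − (9)| = 9, so m = 18 or m = 0.

m = 0 or m = 18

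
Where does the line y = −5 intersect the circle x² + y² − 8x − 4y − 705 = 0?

Express y = −5 and substitute into the circle:
x² − 8x − 660 = 0
x = 30 or x = −22, giving (30, −5) and (−22, −5).

(−22, −5) and (30, −5)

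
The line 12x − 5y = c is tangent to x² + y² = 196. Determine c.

The line touches the circle iff its distance from (0, 0) is 14:
|12·0 − 5·0 − c| / √169 = 14
|c| = 14·13, so c = 182 or c = −182.

c = −182 or c = 182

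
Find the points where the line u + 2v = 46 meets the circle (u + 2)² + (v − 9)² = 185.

(2, 22) and (6, 20)

Express v = (46 − u)/2 and substitute into the circle:
5u² − 40u + 60 = 0  ⟹  u² − 8u + 12 = 0
u = 6 or u = 2, giving (6, 20) and (2, 22).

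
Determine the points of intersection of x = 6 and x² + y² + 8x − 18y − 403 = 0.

(6, −11) and (6, 29)

The line gives x = 6. Substituting into the circle:
y² − 18y − 319 = 0
y = 29 or y = −11, giving (6, 29) and (6, −11).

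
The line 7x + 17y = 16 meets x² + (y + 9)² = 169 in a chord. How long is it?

Centre (0, −9), r² = 169. Perpendicular distance d from centre to line = |−169| / √338 = 169/√338.
Half the chord is √(r² − d²) = √(169/2), so the full chord is 13√2.

13√2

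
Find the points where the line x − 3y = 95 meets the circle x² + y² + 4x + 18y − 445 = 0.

(−1, −32) and (11, −28)

Substitute y = (−95 + x)/3:
10x² − 100x − 110 = 0  ⟹  x² − 10x − 11 = 0
x = 11 or x = −1, giving (11, −28) and (−1, −32).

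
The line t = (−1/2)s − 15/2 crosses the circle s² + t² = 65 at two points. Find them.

Express t = (−15 − s)/2 and substitute into the circle:
5s² + 30s − 35 = 0  ⟹  s² + 6s − 7 = 0
s = 1 or s = −7, giving (1, −8) and (−7, −4).

(−7, −4) and (1, −8)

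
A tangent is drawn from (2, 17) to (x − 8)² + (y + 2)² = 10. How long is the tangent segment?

With centre O = (8, −2), |OP|² = 397 and r² = 10.
By the tangent–radius right angle, tangent length = √(|PO|² − r²) = √387 = 3√43.

3√43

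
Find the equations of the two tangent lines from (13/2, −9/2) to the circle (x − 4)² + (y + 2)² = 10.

x − 3y = 20 and 3x − y = 24

A line y − (−9/2) = m(x − (13/2)) is tangent when its distance from (4, −2) is √10:
(−5/2m − (5/2))² = 10(m² + 1)
3m² − 10m + 3 = 0, so m = 1/3 or m = 3.
Through (13/2, −9/2) these give x − 3y = 20 and 3x − y = 24.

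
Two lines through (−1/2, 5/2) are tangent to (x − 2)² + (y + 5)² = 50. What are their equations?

x + 7y = 17 and x − y = −3

A line y − (5/2) = m(x − (−1/2)) is tangent when its distance from (2, −5) is 5√2:
[m·(5/2) − (−15/2)]² = 50(m² + 1)
7m² − 6m − 1 = 0, so m = −1/7 or m = 1.
With m = −1/7: x + 7y = 17. With m = 1: x − y = −3.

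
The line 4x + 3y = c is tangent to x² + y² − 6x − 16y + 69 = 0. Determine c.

Tangency holds when the distance from the centre (3, 8) to the line equals the radius 2:
|4·3 + 3·8 − c| / √25 = 2
|c − (36)| = 2·5, so c = 46 or c = 26.

c = 26 or c = 46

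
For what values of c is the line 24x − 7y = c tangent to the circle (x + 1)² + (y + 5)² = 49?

For a tangent, require d(centre, line) = r = 7.
|24·(−1) − 7·(−5) − c| / √625 = 7
|c − (11)| = 7·25, so c = 186 or c = −164.

c = −164 or c = 186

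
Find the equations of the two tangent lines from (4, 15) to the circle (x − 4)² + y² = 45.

2x − y = −7 and 2x + y = 23

Write the tangent as mx − y + (15 − m·(4)) = 0 and set its distance from the centre to 3√5:
(0m − (−15))² = 45(m² + 1)
m² − 4 = 0, so m = 2 or m = −2.
Through (4, 15) these give 2x − y = −7 and 2x + y = 23.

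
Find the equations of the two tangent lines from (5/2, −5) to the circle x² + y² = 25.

y = −5 and 4x − 3y = 25

A line y − (−5) = m(x − (5/2)) is tangent when its distance from (0, 0) is 5:
[m·(−5/2) − (5)]² = 25(m² + 1)
3m² − 4m = 0, so m = 0 or m = 4/3.
Through (5/2, −5) these give y = −5 and 4x − 3y = 25.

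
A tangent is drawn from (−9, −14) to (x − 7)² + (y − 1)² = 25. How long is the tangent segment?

The centre is (7, 1) and r = 5. The square of the distance from P to the centre is 256 + 225 = 481.
The tangent meets the radius at right angles, so tangent² = |PO|² − r² = 481 − 25 = 456.

2√114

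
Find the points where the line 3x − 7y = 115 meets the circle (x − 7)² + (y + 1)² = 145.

(8, −13) and (15, −10)

Express y = (−115 + 3x)/7 and substitute into the circle:
58x² − 1334x + 6960 = 0  ⟹  x² − 23x + 120 = 0
x = 15 or x = 8, giving (15, −10) and (8, −13).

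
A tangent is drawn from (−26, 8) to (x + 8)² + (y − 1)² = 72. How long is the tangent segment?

√301

The centre is (−8, 1) and r = 6√2. The square of the distance from P to the centre is 324 + 49 = 373.
By the tangent–radius right angle, tangent length = √(|PO|² − r²) = √301.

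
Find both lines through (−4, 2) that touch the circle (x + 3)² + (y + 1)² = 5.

Write the tangent as mx − y + (2 − m·(−4)) = 0 and set its distance from the centre to √5:
(1m − (−3))² = 5(m² + 1)
2m² − 3m − 2 = 0, so m = −1/2 or m = 2.
Through (−4, 2) these give x + 2y = 0 and 2x − y = −10.

x + 2y = 0 and 2x − y = −10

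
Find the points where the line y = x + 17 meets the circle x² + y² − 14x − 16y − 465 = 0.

(−16, 1) and (14, 31)

Express y = x + 17 and substitute into the circle:
2x² + 4x − 448 = 0  ⟹  x² + 2x − 224 = 0
x = 14 or x = −16, giving (14, 31) and (−16, 1).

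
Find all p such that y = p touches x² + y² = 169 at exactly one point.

For a tangent, require d(centre, line) = r = 13.
|0·0 + 1·0 − p| / √1 = 13
|p| = 13, so p = 13 or p = −13.

p = −13 or p = 13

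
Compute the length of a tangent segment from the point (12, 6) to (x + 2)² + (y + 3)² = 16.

3√29

Centre (−2, −3), r² = 16. |PO|² = (14)² + (9)² = 277.
Power of the point: PT² = |PO|² − r² = 261, so PT = 3√29.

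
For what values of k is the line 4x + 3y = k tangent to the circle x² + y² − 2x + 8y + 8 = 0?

The line touches the circle iff its distance from (1, −4) is 3:
|4·1 + 3·(−4) − k| / √25 = 3
|k − (−8)| = 3·5, so k = 7 or k = −23.

k = −23 or k = 7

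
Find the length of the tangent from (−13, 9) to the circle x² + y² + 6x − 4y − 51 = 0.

√85

The centre is (−3, 2) and r = 8. The square of the distance from P to the centre is 100 + 49 = 149.
The tangent meets the radius at right angles, so tangent² = |PO|² − r² = 149 − 64 = 85.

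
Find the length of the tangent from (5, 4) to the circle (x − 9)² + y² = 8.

Centre (9, 0), r² = 8. |PO|² = (−4)² + (4)² = 32.
Power of the point: PT² = |PO|² − r² = 24, so PT = 2√6.

2√6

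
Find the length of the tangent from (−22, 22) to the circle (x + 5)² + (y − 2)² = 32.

3√73

Centre (−5, 2), r² = 32. |PO|² = (−17)² + (20)² = 689.
Power of the point: PT² = |PO|² − r² = 657, so PT = 3√73.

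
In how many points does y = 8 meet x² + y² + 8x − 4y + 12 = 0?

0

Centre (−4, 2), r² = 8. Distance² from centre to line = (−6)² = 36.
Since d² > r², the line lies outside the circle.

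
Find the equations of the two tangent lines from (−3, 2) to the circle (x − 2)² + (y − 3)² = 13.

Write the tangent as mx − y + (2 − m·(−3)) = 0 and set its distance from the centre to √13:
(5m − (1))² = 13(m² + 1)
6m² − 5m − 6 = 0, so m = −2/3 or m = 3/2.
With m = −2/3: 2x + 3y = 0. With m = 3/2: 3x − 2y = −13.

2x + 3y = 0 and 3x − 2y = −13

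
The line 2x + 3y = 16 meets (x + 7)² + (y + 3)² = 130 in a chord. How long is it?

2√13

From the line, y = (16 − 2x)/3. Substituting:
13x² + 26x − 104 = 0  ⟹  x² + 2x − 8 = 0
x = 2 or x = −4, giving (2, 4) and (−4, 8).
Chord length = distance between (2, 4) and (−4, 8) = √52 = 2√13.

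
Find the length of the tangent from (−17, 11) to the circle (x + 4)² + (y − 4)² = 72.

Centre (−4, 4), r² = 72. |PO|² = (−13)² + (7)² = 218.
By the tangent–radius right angle, tangent length = √(|PO|² − r²) = √146.

√146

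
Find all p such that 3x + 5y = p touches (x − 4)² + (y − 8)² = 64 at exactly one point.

p = 52 ± 8√34

Tangency holds when the distance from the centre (4, 8) to the line equals the radius 8:
|3·4 + 5·8 − p| / √34 = 8
|p − (52)| = 8√34.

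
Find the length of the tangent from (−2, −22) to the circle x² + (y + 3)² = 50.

3√35

Centre (0, −3), r² = 50. |PO|² = (−2)² + (−19)² = 365.
By the tangent–radius right angle, tangent length = √(|PO|² − r²) = √315 = 3√35.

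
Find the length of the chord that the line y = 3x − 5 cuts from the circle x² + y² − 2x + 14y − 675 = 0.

17√10

The distance from (1, −7) to the line is 5/√10, and r² = 725.
Half the chord is √(r² − d²) = √(1445/2), so the full chord is 17√10.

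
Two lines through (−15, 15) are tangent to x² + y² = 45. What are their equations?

A line y − (15) = m(x − (−15)) is tangent when its distance from (0, 0) is 3√5:
[m·(15) − (−15)]² = 45(m² + 1)
2m² + 5m + 2 = 0, so m = −1/2 or m = −2.
Through (−15, 15) these give x + 2y = 15 and 2x + y = −15.

x + 2y = 15 and 2x + y = −15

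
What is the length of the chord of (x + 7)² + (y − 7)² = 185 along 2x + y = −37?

From the line, y = −2x − 37. Substituting:
5x² + 190x + 1800 = 0  ⟹  x² + 38x + 360 = 0
x = −18 or x = −20, giving (−18, −1) and (−20, 3).
Chord length = distance between (−18, −1) and (−20, 3) = √20 = 2√5.

2√5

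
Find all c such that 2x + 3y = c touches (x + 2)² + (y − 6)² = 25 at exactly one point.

For a tangent, require d(centre, line) = r = 5.
|2·(−2) + 3·6 − c| / √13 = 5
|c − (14)| = 5√13.

c = 14 ± 5√13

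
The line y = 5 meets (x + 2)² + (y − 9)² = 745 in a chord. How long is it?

54

Centre (−2, 9), r² = 745. Perpendicular distance d from centre to line = |4| / √1 = 4.
Chord = 2√(r² − d²) = 2·√(729) = 54.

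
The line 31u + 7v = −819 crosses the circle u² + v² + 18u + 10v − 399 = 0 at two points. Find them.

From the line, v = (−819 − 31u)/7. Substituting:
1010u² + 49490u + 593880 = 0  ⟹  u² + 49u + 588 = 0
u = −21 or u = −28, giving (−21, −24) and (−28, 7).

(−28, 7) and (−21, −24)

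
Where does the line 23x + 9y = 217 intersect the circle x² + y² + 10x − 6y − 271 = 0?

(2, 19) and (11, −4)

Express y = (217 − 23x)/9 and substitute into the circle:
610x² − 7930x + 13420 = 0  ⟹  x² − 13x + 22 = 0
x = 11 or x = 2, giving (11, −4) and (2, 19).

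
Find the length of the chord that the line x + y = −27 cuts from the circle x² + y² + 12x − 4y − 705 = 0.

31√2

Express y = −x − 27 and substitute into the circle:
2x² + 70x + 132 = 0  ⟹  x² + 35x + 66 = 0
x = −2 or x = −33, giving (−2, −25) and (−33, 6).
Chord length = distance between (−2, −25) and (−33, 6) = √1922 = 31√2.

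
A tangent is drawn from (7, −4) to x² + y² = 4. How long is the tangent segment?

The centre is (0, 0) and r = 2. The square of the distance from P to the centre is 49 + 16 = 65.
The tangent meets the radius at right angles, so tangent² = |PO|² − r² = 65 − 4 = 61.

√61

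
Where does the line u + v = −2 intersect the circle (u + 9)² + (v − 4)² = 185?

(−17, 15) and (2, −4)

From the line, v = −u − 2. Substituting:
2u² + 30u − 68 = 0  ⟹  u² + 15u − 34 = 0
u = 2 or u = −17, giving (2, −4) and (−17, 15).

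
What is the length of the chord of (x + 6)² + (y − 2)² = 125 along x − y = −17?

Express y = x + 17 and substitute into the circle:
2x² + 42x + 136 = 0  ⟹  x² + 21x + 68 = 0
x = −4 or x = −17, giving (−4, 13) and (−17, 0).
Chord length = distance between (−4, 13) and (−17, 0) = √338 = 13√2.

13√2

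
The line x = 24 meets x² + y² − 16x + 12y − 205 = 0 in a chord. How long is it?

The distance from (8, −6) to the line is 16, and r² = 305.
Half the chord is √(r² − d²) = √(49), so the full chord is 14.

14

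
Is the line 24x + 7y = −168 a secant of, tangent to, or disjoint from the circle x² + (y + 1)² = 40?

disjoint

Centre (0, −1), r² = 40. Distance² from centre to line = (161)²/625 = 25921/625.
Since d² > r², the line lies outside the circle.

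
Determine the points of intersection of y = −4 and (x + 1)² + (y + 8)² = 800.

(−29, −4) and (27, −4)

From the line, y = −4. Substituting:
x² + 2x − 783 = 0
x = 27 or x = −29, giving (27, −4) and (−29, −4).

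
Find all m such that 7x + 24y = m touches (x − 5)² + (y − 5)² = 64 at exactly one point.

m = −45 or m = 355

Tangency holds when the distance from the centre (5, 5) to the line equals the radius 8:
|7·5 + 24·5 − m| / √625 = 8
|m − (155)| = 8·25, so m = 355 or m = −45.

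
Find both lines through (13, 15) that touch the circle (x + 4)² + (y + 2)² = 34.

Write the tangent as mx − y + (15 − m·(13)) = 0 and set its distance from the centre to √34:
[m·(−17) − (−17)]² = 34(m² + 1)
15m² − 34m + 15 = 0, so m = 3/5 or m = 5/3.
Through (13, 15) these give 3x − 5y = −36 and 5x − 3y = 20.

3x − 5y = −36 and 5x − 3y = 20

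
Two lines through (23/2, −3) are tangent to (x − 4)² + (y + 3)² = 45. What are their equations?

A line y − (−3) = m(x − (23/2)) is tangent when its distance from (4, −3) is 3√5:
(−15/2m − (0))² = 45(m² + 1)
m² − 4 = 0, so m = 2 or m = −2.
Through (23/2, −3) these give 2x − y = 26 and 2x + y = 20.

2x − y = 26 and 2x + y = 20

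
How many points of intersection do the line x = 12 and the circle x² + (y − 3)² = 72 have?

0

Centre (0, 3), r² = 72. Distance² from centre to line = (−12)² = 144.
Since d² > r², the line lies outside the circle.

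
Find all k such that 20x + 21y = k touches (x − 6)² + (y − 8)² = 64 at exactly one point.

Tangency holds when the distance from the centre (6, 8) to the line equals the radius 8:
|20·6 + 21·8 − k| / √841 = 8
|k − (288)| = 8·29, so k = 520 or k = 56.

k = 56 or k = 520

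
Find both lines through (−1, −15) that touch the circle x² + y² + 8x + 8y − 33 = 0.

7x − 4y = 53 and 4x + 7y = −109

A line y − (−15) = m(x − (−1)) is tangent when its distance from (−4, −4) is √65:
[m·(−3) − (11)]² = 65(m² + 1)
28m² − 33m − 28 = 0, so m = 7/4 or m = −4/7.
With m = 7/4: 7x − 4y = 53. With m = −4/7: 4x + 7y = −109.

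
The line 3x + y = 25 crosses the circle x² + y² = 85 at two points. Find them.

(6, 7) and (9, −2)

Substitute y = −3x + 25:
10x² − 150x + 540 = 0  ⟹  x² − 15x + 54 = 0
x = 9 or x = 6, giving (9, −2) and (6, 7).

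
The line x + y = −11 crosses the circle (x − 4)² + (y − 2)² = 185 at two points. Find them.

(−9, −2) and (0, −11)

From the line, y = −x − 11. Substituting:
2x² + 18x = 0  ⟹  x² + 9x = 0
x = 0 or x = −9, giving (0, −11) and (−9, −2).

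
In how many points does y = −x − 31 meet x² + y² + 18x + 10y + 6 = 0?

d² = (1·(−9) + 1·(−5) − (−31))²/2 = 289/2; r² = 100.
Since d² > r², the line lies outside the circle.

0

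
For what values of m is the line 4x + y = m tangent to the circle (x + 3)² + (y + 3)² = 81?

m = −15 ± 9√17

For a tangent, require d(centre, line) = r = 9.
|4·(−3) + 1·(−3) − m| / √17 = 9
|m − (−15)| = 9√17.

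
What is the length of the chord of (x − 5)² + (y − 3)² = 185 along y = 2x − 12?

12√5

From the line, y = 2x − 12. Substituting:
5x² − 70x + 65 = 0  ⟹  x² − 14x + 13 = 0
x = 13 or x = 1, giving (13, 14) and (1, −10).
|(13, 14) − (1, −10)| = √((12)² + (24)²) = 12√5.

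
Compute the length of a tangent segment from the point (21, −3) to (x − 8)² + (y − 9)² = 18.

Centre (8, 9), r² = 18. |PO|² = (13)² + (−12)² = 313.
By the tangent–radius right angle, tangent length = √(|PO|² − r²) = √295.

√295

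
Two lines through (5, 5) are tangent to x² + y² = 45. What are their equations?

x + 2y = 15 and 2x + y = 15

A line y − (5) = m(x − (5)) is tangent when its distance from (0, 0) is 3√5:
[m·(−5) − (−5)]² = 45(m² + 1)
2m² + 5m + 2 = 0, so m = −1/2 or m = −2.
With m = −1/2: x + 2y = 15. With m = −2: 2x + y = 15.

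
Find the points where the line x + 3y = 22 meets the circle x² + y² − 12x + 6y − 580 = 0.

(−14, 12) and (31, −3)

From the line, y = (22 − x)/3. Substituting:
10x² − 170x − 4340 = 0  ⟹  x² − 17x − 434 = 0
x = 31 or x = −14, giving (31, −3) and (−14, 12).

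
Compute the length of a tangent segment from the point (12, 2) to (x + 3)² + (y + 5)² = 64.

√210

Centre (−3, −5), r² = 64. |PO|² = (15)² + (7)² = 274.
Power of the point: PT² = |PO|² − r² = 210, so PT = √210.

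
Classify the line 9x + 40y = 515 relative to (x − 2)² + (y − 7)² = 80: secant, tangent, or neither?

secant

Substituting the line into the circle gives 1681x² − 10630x − 66375 = 0.
Δ = 112996900 − (−446305500) = 559302400.
Two real roots: the line is a secant.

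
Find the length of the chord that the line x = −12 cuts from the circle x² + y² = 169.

10

The distance from (0, 0) to the line is 12, and r² = 169.
Chord = 2√(r² − d²) = 2·√(25) = 10.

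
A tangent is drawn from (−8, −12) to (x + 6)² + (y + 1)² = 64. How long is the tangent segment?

The centre is (−6, −1) and r = 8. The square of the distance from P to the centre is 4 + 121 = 125.
Power of the point: PT² = |PO|² − r² = 61, so PT = √61.

√61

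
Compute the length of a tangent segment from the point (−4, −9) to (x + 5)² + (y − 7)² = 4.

√253

With centre O = (−5, 7), |OP|² = 257 and r² = 4.
The tangent meets the radius at right angles, so tangent² = |PO|² − r² = 257 − 4 = 253.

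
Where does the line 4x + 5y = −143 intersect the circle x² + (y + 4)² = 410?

Express y = (−143 − 4x)/5 and substitute into the circle:
41x² + 984x + 4879 = 0  ⟹  x² + 24x + 119 = 0
x = −7 or x = −17, giving (−7, −23) and (−17, −15).

(−17, −15) and (−7, −23)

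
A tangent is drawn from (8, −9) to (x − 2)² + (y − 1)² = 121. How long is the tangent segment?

√15

The centre is (2, 1) and r = 11. The square of the distance from P to the centre is 36 + 100 = 136.
By the tangent–radius right angle, tangent length = √(|PO|² − r²) = √15.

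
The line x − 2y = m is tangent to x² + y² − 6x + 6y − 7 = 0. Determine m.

m = 9 ± 5√5

Tangency holds when the distance from the centre (3, −3) to the line equals the radius 5:
|1·3 − 2·(−3) − m| / √5 = 5
|m − (9)| = 5√5.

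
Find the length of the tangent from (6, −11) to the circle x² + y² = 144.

√13

The centre is (0, 0) and r = 12. The square of the distance from P to the centre is 36 + 121 = 157.
By the tangent–radius right angle, tangent length = √(|PO|² − r²) = √13.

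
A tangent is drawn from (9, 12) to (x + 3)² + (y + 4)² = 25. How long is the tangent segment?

5√15

Centre (−3, −4), r² = 25. |PO|² = (12)² + (16)² = 400.
By the tangent–radius right angle, tangent length = √(|PO|² − r²) = √375 = 5√15.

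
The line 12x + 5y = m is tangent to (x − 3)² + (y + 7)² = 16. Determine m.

m = −51 or m = 53

The line touches the circle iff its distance from (3, −7) is 4:
|12·3 + 5·(−7) − m| / √169 = 4
|m − (1)| = 4·13, so m = 53 or m = −51.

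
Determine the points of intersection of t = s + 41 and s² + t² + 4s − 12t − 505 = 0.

(−19, 22) and (−18, 23)

Substitute t = s + 41:
2s² + 74s + 684 = 0  ⟹  s² + 37s + 342 = 0
s = −18 or s = −19, giving (−18, 23) and (−19, 22).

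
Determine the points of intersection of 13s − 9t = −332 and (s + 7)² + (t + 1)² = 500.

(−29, −5) and (−11, 21)

From the line, t = (332 + 13s)/9. Substituting:
250s² + 10000s + 79750 = 0  ⟹  s² + 40s + 319 = 0
s = −11 or s = −29, giving (−11, 21) and (−29, −5).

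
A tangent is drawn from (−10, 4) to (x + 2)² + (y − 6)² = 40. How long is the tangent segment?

With centre O = (−2, 6), |OP|² = 68 and r² = 40.
The tangent meets the radius at right angles, so tangent² = |PO|² − r² = 68 − 40 = 28.

2√7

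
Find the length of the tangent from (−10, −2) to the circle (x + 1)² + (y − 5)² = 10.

2√30

With centre O = (−1, 5), |OP|² = 130 and r² = 10.
The tangent meets the radius at right angles, so tangent² = |PO|² − r² = 130 − 10 = 120.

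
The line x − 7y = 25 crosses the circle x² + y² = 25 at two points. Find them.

(−3, −4) and (4, −3)

Express y = (−25 + x)/7 and substitute into the circle:
50x² − 50x − 600 = 0  ⟹  x² − x − 12 = 0
x = 4 or x = −3, giving (4, −3) and (−3, −4).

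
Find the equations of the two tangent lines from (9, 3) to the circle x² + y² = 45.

Let a tangent through (9, 3) have slope m. Its distance from (0, 0) must equal 3√5:
[m·(−9) − (−3)]² = 45(m² + 1)
2m² − 3m − 2 = 0, so m = 2 or m = −1/2.
Through (9, 3) these give 2x − y = 15 and x + 2y = 15.

2x − y = 15 and x + 2y = 15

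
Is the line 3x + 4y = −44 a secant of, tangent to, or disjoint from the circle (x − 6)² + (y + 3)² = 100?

Substituting the line into the circle gives 25x² = 0.
Discriminant = (0)² − 4·25·(0) = 0.
A repeated root: the line is tangent.

tangent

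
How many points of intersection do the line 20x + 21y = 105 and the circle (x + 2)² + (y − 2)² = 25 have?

2

d² = (20·(−2) + 21·2 − (105))²/841 = 10609/841; r² = 25.
Since d² < r², the line cuts the circle twice.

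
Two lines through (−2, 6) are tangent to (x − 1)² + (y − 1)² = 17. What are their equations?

Let a tangent through (−2, 6) have slope m. Its distance from (1, 1) must equal √17:
(3m − (−5))² = 17(m² + 1)
4m² − 15m − 4 = 0, so m = 4 or m = −1/4.
Through (−2, 6) these give 4x − y = −14 and x + 4y = 22.

4x − y = −14 and x + 4y = 22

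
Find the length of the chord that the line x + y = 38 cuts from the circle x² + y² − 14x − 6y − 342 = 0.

Express y = −x + 38 and substitute into the circle:
2x² − 84x + 874 = 0  ⟹  x² − 42x + 437 = 0
x = 23 or x = 19, giving (23, 15) and (19, 19).
Chord length = distance between (23, 15) and (19, 19) = √32 = 4√2.

4√2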